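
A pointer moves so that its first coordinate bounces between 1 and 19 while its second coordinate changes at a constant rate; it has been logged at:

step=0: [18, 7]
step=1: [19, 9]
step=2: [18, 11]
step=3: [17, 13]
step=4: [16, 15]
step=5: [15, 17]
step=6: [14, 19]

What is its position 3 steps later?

[11, 25]

The first coordinate travels 1 per step and bounces off the walls at 1 and 19.
  step 7: 14 → 13
  step 8: 13 → 12
  step 9: 12 → 11
The second coordinate changes by +2 each step: at step 9 it is 25.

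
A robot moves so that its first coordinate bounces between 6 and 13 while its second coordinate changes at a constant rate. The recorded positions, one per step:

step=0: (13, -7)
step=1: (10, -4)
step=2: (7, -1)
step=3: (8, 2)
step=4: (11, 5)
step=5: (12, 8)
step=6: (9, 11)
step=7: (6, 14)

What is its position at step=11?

(8, 26)

The first coordinate reflects between 6 and 13, moving 3 per step.
  step 8: 6 → 9
  step 9: 9 → 12
  step 10: 12 → 11
  step 11: 11 → 8
The second coordinate changes by +3 each step: at step 11 it is 26.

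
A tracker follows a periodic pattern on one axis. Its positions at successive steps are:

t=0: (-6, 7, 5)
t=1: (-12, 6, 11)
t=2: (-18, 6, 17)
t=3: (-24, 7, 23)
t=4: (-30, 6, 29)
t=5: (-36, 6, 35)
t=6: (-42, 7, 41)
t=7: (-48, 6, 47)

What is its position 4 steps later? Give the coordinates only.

First: linear, -6 per step → -72 at step 11.
Second: cycles through 7, 6, 6 every 3 steps. Step 11 lands at position 2 of the cycle → 6.
Third: linear, +6 per step → 71 at step 11.

(-72, 6, 71)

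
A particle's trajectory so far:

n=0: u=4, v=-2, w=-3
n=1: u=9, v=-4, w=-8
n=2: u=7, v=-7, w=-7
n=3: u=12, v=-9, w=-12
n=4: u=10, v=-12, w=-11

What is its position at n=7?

u=18, v=-19, w=-20

The moves between consecutive positions are (+5, -2, -5), (-2, -3, +1), (+5, -2, -5), (-2, -3, +1); they repeat the 2-cycle [(+5, -2, -5), (-2, -3, +1)].
step 5: apply (+5, -2, -5) → u=15, v=-14, w=-16
step 6: apply (-2, -3, +1) → u=13, v=-17, w=-15
step 7: apply (+5, -2, -5) → u=18, v=-19, w=-20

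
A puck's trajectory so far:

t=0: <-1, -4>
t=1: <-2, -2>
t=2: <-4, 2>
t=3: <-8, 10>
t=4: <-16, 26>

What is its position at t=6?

Step-to-step displacements: <-1, +2>, <-2, +4>, <-4, +8>, <-8, +16>; each is 2× the previous.
step 5: <-16, 26> + <-16, +32> → <-32, 58>
step 6: <-32, 58> + <-32, +64> → <-64, 122>

<-64, 122>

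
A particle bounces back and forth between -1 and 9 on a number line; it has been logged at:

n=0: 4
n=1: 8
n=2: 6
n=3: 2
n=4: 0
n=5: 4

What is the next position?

8

The value reflects between -1 and 9, moving 4 per step.
  step 6: 4 → 8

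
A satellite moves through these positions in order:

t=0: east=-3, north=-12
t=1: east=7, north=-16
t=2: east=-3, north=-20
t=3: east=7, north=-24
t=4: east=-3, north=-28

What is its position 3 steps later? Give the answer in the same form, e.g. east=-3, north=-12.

The east coordinate repeats the cycle [-3, 7] with period 2; step 7 mod 2 = 1, giving 7.
The north coordinate changes by -4 each step, so at step 7 it is -12 + 7·(-4) = -40.

east=7, north=-40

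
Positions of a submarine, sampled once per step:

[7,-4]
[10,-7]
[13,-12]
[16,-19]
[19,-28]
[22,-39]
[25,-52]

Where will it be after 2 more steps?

[31,-84]

First differences are [+3,-3], [+3,-5], [+3,-7], [+3,-9], [+3,-11], [+3,-13]; their common second difference is [+0,-2] (constant acceleration).
step 7: [25,-52] + [+3,-15] → [28,-67]
step 8: [28,-67] + [+3,-17] → [31,-84]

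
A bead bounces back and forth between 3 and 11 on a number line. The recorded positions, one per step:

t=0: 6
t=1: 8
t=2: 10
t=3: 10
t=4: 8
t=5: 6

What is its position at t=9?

The value reflects between 3 and 11, moving 2 per step.
  step 6: 6 → 4
  step 7: 4 → 4
  step 8: 4 → 6
  step 9: 6 → 8

8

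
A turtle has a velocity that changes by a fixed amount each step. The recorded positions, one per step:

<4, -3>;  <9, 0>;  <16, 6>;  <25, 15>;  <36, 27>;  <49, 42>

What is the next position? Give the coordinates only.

<64, 60>

Successive displacements: <+5, +3>, <+7, +6>, <+9, +9>, <+11, +12>, <+13, +15> — each changes by <+2, +3>.
step 6: <49, 42> + <+15, +18> → <64, 60>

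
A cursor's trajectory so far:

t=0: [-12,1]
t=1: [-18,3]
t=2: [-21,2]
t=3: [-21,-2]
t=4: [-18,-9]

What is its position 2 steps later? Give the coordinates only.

Successive displacements: [-6,+2], [-3,-1], [+0,-4], [+3,-7] — each changes by [+3,-3].
step 5: [-18,-9] + [+6,-10] → [-12,-19]
step 6: [-12,-19] + [+9,-13] → [-3,-32]

[-3,-32]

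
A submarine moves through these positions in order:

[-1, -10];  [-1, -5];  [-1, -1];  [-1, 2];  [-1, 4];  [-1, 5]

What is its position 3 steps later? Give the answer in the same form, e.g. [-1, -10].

[-1, 2]

First differences are [+0, +5], [+0, +4], [+0, +3], [+0, +2], [+0, +1]; their common second difference is [+0, -1] (constant acceleration).
step 6: [-1, 5] + [+0, +0] → [-1, 5]
step 7: [-1, 5] + [+0, -1] → [-1, 4]
step 8: [-1, 4] + [+0, -2] → [-1, 2]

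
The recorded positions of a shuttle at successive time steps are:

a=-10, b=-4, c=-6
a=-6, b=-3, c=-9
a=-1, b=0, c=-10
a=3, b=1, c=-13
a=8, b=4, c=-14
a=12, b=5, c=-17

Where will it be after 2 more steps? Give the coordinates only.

a=21, b=9, c=-21

Step-to-step displacements: (+4, +1, -3), (+5, +3, -1), (+4, +1, -3), (+5, +3, -1), (+4, +1, -3) — a repeating cycle of length 2.
step 6: apply (+5, +3, -1) → a=17, b=8, c=-18
step 7: apply (+4, +1, -3) → a=21, b=9, c=-21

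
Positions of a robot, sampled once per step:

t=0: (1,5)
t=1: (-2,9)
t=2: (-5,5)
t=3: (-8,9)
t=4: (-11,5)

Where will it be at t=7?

(-20,9)

The first coordinate changes by -3 each step, so at step 7 it is 1 + 7·(-3) = -20.
The second coordinate repeats the cycle [5, 9] with period 2; step 7 mod 2 = 1, giving 9.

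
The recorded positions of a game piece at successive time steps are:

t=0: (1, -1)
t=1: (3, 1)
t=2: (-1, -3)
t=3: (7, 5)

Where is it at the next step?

(-9, -11)

Step-to-step displacements: (+2, +2), (-4, -4), (+8, +8); each is -2× the previous.
step 4: (7, 5) + (-16, -16) → (-9, -11)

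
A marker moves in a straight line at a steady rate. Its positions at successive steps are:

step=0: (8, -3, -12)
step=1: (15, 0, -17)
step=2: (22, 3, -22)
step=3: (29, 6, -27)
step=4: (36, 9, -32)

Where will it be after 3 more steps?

Constant displacement of (+7, +3, -5) per step.
step 5: (36, 9, -32) + (+7, +3, -5) → (43, 12, -37)
step 6: (43, 12, -37) + (+7, +3, -5) → (50, 15, -42)
step 7: (50, 15, -42) + (+7, +3, -5) → (57, 18, -47)

(57, 18, -47)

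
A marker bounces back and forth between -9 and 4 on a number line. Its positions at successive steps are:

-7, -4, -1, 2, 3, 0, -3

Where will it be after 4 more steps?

-3

The value reflects between -9 and 4, moving 3 per step.
  step 7: -3 → -6
  step 8: -6 → -9
  step 9: -9 → -6
  step 10: -6 → -3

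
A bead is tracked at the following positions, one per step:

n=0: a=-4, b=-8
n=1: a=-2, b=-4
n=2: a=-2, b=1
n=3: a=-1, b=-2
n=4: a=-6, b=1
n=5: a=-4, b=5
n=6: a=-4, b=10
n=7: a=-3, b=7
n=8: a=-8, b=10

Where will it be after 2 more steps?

a=-6, b=19

The moves between consecutive positions are (+2, +4), (+0, +5), (+1, -3), (-5, +3), (+2, +4), (+0, +5), (+1, -3), (-5, +3); they repeat the 4-cycle [(+2, +4), (+0, +5), (+1, -3), (-5, +3)].
step 9: apply (+2, +4) → a=-6, b=14
step 10: apply (+0, +5) → a=-6, b=19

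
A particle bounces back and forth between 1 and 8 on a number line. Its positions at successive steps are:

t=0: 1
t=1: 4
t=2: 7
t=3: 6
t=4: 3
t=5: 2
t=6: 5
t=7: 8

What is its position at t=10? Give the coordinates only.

3

The value reflects between 1 and 8, moving 3 per step.
  step 8: 8 → 5
  step 9: 5 → 2
  step 10: 2 → 3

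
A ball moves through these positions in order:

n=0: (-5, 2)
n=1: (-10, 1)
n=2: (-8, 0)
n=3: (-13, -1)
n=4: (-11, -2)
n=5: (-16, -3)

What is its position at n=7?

Differencing gives (-5, -1), (+2, -1), (-5, -1), (+2, -1), (-5, -1). This is the pattern (-5, -1), (+2, -1) repeated.
step 6: apply (+2, -1) → (-14, -4)
step 7: apply (-5, -1) → (-19, -5)

(-19, -5)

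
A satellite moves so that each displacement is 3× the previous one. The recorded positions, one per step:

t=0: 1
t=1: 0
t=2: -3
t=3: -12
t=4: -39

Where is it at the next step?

The jumps are -1, -3, -9, -27 — a geometric progression with ratio 3.
step 5: -39 − 81 → -120

-120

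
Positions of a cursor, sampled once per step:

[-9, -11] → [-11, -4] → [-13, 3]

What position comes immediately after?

Constant displacement of [-2, +7] per step.
step 3: [-13, 3] + [-2, +7] → [-15, 10]

[-15, 10]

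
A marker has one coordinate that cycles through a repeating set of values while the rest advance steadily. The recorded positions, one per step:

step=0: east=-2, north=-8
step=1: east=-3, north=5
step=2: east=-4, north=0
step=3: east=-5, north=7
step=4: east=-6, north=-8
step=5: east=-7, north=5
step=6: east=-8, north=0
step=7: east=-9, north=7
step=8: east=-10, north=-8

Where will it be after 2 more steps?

East: linear, -1 per step → -12 at step 10.
North: cycles through -8, 5, 0, 7 every 4 steps. Step 10 lands at position 2 of the cycle → 0.

east=-12, north=0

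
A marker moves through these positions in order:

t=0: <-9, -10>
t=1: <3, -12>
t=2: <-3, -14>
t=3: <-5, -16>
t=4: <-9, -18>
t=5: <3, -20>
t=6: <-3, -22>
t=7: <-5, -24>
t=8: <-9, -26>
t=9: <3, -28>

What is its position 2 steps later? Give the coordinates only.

First: cycles through -9, 3, -3, -5 every 4 steps. Step 11 lands at position 3 of the cycle → -5.
Second: linear, -2 per step → -32 at step 11.

<-5, -32>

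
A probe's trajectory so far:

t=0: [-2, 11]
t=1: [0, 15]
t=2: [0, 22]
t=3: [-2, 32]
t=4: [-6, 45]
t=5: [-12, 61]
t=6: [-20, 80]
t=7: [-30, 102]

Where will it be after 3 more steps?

First differences are [+2, +4], [+0, +7], [-2, +10], [-4, +13], [-6, +16], [-8, +19], [-10, +22]; their common second difference is [-2, +3] (constant acceleration).
step 8: [-30, 102] + [-12, +25] → [-42, 127]
step 9: [-42, 127] + [-14, +28] → [-56, 155]
step 10: [-56, 155] + [-16, +31] → [-72, 186]

[-72, 186]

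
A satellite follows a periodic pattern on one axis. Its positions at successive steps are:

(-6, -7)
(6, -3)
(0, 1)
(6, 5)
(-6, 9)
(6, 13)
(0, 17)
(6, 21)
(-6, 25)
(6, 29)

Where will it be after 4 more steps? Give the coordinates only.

(6, 45)

First: cycles through -6, 6, 0, 6 every 4 steps. Step 13 lands at position 1 of the cycle → 6.
Second: linear, +4 per step → 45 at step 13.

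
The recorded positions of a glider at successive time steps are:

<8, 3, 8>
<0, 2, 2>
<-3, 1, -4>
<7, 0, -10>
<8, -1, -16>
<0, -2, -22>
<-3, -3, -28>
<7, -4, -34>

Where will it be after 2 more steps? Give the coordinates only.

<0, -6, -46>

The first coordinate repeats the cycle [8, 0, -3, 7] with period 4; step 9 mod 4 = 1, giving 0.
The second coordinate changes by -1 each step, so at step 9 it is 3 + 9·(-1) = -6.
The third coordinate changes by -6 each step, so at step 9 it is 8 + 9·(-6) = -46.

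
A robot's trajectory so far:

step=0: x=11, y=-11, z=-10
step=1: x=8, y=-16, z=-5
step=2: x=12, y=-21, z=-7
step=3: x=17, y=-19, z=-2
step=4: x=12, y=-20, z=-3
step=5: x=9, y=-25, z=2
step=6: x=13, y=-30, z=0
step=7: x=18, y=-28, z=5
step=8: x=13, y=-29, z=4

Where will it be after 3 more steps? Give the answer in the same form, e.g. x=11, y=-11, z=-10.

Step-to-step displacements: (-3,-5,+5), (+4,-5,-2), (+5,+2,+5), (-5,-1,-1), (-3,-5,+5), (+4,-5,-2), (+5,+2,+5), (-5,-1,-1) — a repeating cycle of length 4.
step 9: apply (-3,-5,+5) → x=10, y=-34, z=9
step 10: apply (+4,-5,-2) → x=14, y=-39, z=7
step 11: apply (+5,+2,+5) → x=19, y=-37, z=12

x=19, y=-37, z=12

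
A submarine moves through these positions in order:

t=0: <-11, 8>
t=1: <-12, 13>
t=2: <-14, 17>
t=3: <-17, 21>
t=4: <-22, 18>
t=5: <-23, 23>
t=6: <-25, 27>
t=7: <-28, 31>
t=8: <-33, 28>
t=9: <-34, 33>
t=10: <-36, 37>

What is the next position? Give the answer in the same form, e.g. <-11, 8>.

<-39, 41>

Step-to-step displacements: <-1, +5>, <-2, +4>, <-3, +4>, <-5, -3>, <-1, +5>, <-2, +4>, <-3, +4>, <-5, -3>, <-1, +5>, <-2, +4> — a repeating cycle of length 4.
step 11: apply <-3, +4> → <-39, 41>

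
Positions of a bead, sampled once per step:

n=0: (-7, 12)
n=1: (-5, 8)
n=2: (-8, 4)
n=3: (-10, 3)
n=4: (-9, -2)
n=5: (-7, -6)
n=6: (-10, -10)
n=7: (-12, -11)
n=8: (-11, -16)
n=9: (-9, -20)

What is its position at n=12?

(-13, -30)

Step-to-step displacements: (+2, -4), (-3, -4), (-2, -1), (+1, -5), (+2, -4), (-3, -4), (-2, -1), (+1, -5), (+2, -4) — a repeating cycle of length 4.
step 10: apply (-3, -4) → (-12, -24)
step 11: apply (-2, -1) → (-14, -25)
step 12: apply (+1, -5) → (-13, -30)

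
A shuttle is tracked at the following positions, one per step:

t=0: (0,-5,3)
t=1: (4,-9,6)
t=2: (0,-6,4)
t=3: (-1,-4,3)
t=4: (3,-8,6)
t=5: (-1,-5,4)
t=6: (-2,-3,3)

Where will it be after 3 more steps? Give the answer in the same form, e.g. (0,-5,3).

Step-to-step displacements: (+4,-4,+3), (-4,+3,-2), (-1,+2,-1), (+4,-4,+3), (-4,+3,-2), (-1,+2,-1) — a repeating cycle of length 3.
step 7: apply (+4,-4,+3) → (2,-7,6)
step 8: apply (-4,+3,-2) → (-2,-4,4)
step 9: apply (-1,+2,-1) → (-3,-2,3)

(-3,-2,3)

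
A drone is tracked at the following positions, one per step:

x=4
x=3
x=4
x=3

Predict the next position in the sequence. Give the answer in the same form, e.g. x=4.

The jumps are -1, +1, -1 — a geometric progression with ratio -1.
step 4: 3 + 1 → x=4

x=4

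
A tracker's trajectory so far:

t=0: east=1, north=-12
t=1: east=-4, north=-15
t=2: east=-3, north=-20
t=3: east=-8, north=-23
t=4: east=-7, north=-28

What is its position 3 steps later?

east=-16, north=-39

The moves between consecutive positions are (-5, -3), (+1, -5), (-5, -3), (+1, -5); they repeat the 2-cycle [(-5, -3), (+1, -5)].
step 5: apply (-5, -3) → east=-12, north=-31
step 6: apply (+1, -5) → east=-11, north=-36
step 7: apply (-5, -3) → east=-16, north=-39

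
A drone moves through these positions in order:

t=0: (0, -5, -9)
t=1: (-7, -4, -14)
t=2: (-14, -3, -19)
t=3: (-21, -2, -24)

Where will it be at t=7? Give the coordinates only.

(-49, 2, -44)

Each step adds (-7, +1, -5) to the position.
step 4: (-21, -2, -24) + (-7, +1, -5) → (-28, -1, -29)
step 5: (-28, -1, -29) + (-7, +1, -5) → (-35, 0, -34)
step 6: (-35, 0, -34) + (-7, +1, -5) → (-42, 1, -39)
step 7: (-42, 1, -39) + (-7, +1, -5) → (-49, 2, -44)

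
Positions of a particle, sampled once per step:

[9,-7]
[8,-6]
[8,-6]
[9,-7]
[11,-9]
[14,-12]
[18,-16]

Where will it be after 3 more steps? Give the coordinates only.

[36,-34]

First differences are [-1,+1], [+0,+0], [+1,-1], [+2,-2], [+3,-3], [+4,-4]; their common second difference is [+1,-1] (constant acceleration).
step 7: [18,-16] + [+5,-5] → [23,-21]
step 8: [23,-21] + [+6,-6] → [29,-27]
step 9: [29,-27] + [+7,-7] → [36,-34]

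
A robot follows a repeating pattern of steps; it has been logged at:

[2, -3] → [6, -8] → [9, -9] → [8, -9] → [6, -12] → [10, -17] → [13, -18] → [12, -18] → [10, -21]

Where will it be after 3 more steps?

[16, -27]

Step-to-step displacements: [+4, -5], [+3, -1], [-1, +0], [-2, -3], [+4, -5], [+3, -1], [-1, +0], [-2, -3] — a repeating cycle of length 4.
step 9: apply [+4, -5] → [14, -26]
step 10: apply [+3, -1] → [17, -27]
step 11: apply [-1, +0] → [16, -27]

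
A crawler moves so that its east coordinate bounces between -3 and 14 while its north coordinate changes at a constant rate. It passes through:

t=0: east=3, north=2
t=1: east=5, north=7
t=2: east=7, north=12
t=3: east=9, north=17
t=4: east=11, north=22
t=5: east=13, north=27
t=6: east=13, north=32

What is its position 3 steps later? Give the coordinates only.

east=7, north=47

The east coordinate reflects between -3 and 14, moving 2 per step.
  step 7: 13 → 11
  step 8: 11 → 9
  step 9: 9 → 7
The north coordinate changes by +5 each step: at step 9 it is 47.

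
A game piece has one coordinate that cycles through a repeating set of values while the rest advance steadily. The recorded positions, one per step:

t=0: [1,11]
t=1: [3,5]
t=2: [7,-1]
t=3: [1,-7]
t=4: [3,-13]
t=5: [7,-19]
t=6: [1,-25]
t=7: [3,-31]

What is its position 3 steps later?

The first coordinate repeats the cycle [1, 3, 7] with period 3; step 10 mod 3 = 1, giving 3.
The second coordinate changes by -6 each step, so at step 10 it is 11 + 10·(-6) = -49.

[3,-49]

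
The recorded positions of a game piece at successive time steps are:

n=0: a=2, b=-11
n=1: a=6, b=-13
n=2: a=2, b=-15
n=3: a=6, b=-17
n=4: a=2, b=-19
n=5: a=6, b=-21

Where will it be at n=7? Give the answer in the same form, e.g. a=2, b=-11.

a=6, b=-25

A: cycles through 2, 6 every 2 steps. Step 7 lands at position 1 of the cycle → 6.
B: linear, -2 per step → -25 at step 7.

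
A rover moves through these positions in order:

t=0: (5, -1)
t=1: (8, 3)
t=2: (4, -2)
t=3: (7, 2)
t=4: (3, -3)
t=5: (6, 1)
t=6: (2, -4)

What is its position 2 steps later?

(1, -5)

Differencing gives (+3, +4), (-4, -5), (+3, +4), (-4, -5), (+3, +4), (-4, -5). This is the pattern (+3, +4), (-4, -5) repeated.
step 7: apply (+3, +4) → (5, 0)
step 8: apply (-4, -5) → (1, -5)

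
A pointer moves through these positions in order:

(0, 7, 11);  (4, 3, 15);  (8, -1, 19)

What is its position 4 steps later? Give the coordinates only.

Constant displacement of (+4, -4, +4) per step.
step 3: (8, -1, 19) + (+4, -4, +4) → (12, -5, 23)
step 4: (12, -5, 23) + (+4, -4, +4) → (16, -9, 27)
step 5: (16, -9, 27) + (+4, -4, +4) → (20, -13, 31)
step 6: (20, -13, 31) + (+4, -4, +4) → (24, -17, 35)

(24, -17, 35)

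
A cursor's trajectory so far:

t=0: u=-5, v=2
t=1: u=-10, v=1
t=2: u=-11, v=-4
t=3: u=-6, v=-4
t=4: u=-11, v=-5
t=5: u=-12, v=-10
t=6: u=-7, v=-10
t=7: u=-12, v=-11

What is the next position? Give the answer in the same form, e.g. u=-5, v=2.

u=-13, v=-16

Step-to-step displacements: (-5,-1), (-1,-5), (+5,+0), (-5,-1), (-1,-5), (+5,+0), (-5,-1) — a repeating cycle of length 3.
step 8: apply (-1,-5) → u=-13, v=-16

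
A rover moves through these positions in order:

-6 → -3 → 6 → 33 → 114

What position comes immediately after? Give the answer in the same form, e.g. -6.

The jumps are +3, +9, +27, +81 — a geometric progression with ratio 3.
step 5: 114 + 243 → 357

357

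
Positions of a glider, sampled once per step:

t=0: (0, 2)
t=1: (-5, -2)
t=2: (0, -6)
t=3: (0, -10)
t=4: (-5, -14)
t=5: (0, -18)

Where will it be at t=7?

The first coordinate repeats the cycle [0, -5, 0] with period 3; step 7 mod 3 = 1, giving -5.
The second coordinate changes by -4 each step, so at step 7 it is 2 + 7·(-4) = -26.

(-5, -26)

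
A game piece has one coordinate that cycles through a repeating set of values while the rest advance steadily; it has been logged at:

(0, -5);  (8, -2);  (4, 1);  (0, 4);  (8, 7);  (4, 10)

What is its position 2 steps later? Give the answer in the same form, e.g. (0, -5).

(8, 16)

First: cycles through 0, 8, 4 every 3 steps. Step 7 lands at position 1 of the cycle → 8.
Second: linear, +3 per step → 16 at step 7.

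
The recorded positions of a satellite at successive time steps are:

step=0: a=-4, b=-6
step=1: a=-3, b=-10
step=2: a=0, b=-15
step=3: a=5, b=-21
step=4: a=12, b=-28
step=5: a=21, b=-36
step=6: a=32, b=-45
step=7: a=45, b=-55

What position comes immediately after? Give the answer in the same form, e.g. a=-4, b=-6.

a=60, b=-66

First differences are (+1,-4), (+3,-5), (+5,-6), (+7,-7), (+9,-8), (+11,-9), (+13,-10); their common second difference is (+2,-1) (constant acceleration).
step 8: a=45, b=-55 + (+15,-11) → a=60, b=-66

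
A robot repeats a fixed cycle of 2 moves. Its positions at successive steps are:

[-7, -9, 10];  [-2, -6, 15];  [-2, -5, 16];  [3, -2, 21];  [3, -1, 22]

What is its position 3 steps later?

Differencing gives [+5, +3, +5], [+0, +1, +1], [+5, +3, +5], [+0, +1, +1]. This is the pattern [+5, +3, +5], [+0, +1, +1] repeated.
step 5: apply [+5, +3, +5] → [8, 2, 27]
step 6: apply [+0, +1, +1] → [8, 3, 28]
step 7: apply [+5, +3, +5] → [13, 6, 33]

[13, 6, 33]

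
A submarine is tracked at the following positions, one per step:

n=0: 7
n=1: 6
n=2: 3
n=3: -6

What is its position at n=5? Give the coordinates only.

Step-to-step displacements: -1, -3, -9; each is 3× the previous.
step 4: -6 − 27 → -33
step 5: -33 − 81 → -114

-114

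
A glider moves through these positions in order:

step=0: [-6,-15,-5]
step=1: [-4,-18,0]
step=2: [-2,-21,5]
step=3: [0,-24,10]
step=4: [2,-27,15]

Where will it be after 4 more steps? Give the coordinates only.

[10,-39,35]

The position changes by [+2,-3,+5] every step.
step 5: [2,-27,15] + [+2,-3,+5] → [4,-30,20]
step 6: [4,-30,20] + [+2,-3,+5] → [6,-33,25]
step 7: [6,-33,25] + [+2,-3,+5] → [8,-36,30]
step 8: [8,-36,30] + [+2,-3,+5] → [10,-39,35]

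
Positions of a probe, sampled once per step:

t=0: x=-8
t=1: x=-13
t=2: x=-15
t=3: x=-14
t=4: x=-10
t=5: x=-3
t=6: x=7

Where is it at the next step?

x=20

Taking differences between consecutive positions: -5, -2, +1, +4, +7, +10. These grow by +3 each step.
step 7: 7 + 13 → x=20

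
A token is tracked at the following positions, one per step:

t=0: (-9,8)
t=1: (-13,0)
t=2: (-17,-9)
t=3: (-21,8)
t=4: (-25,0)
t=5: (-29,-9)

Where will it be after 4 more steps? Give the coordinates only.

(-45,8)

First: linear, -4 per step → -45 at step 9.
Second: cycles through 8, 0, -9 every 3 steps. Step 9 lands at position 0 of the cycle → 8.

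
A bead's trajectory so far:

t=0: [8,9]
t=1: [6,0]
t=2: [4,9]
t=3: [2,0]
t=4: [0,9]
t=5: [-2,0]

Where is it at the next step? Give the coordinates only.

[-4,9]

The first coordinate changes by -2 each step, so at step 6 it is 8 + 6·(-2) = -4.
The second coordinate repeats the cycle [9, 0] with period 2; step 6 mod 2 = 0, giving 9.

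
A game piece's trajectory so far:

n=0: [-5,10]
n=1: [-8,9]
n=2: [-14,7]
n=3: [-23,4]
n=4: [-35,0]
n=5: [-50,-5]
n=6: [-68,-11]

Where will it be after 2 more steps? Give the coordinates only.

First differences are [-3,-1], [-6,-2], [-9,-3], [-12,-4], [-15,-5], [-18,-6]; their common second difference is [-3,-1] (constant acceleration).
step 7: [-68,-11] + [-21,-7] → [-89,-18]
step 8: [-89,-18] + [-24,-8] → [-113,-26]

[-113,-26]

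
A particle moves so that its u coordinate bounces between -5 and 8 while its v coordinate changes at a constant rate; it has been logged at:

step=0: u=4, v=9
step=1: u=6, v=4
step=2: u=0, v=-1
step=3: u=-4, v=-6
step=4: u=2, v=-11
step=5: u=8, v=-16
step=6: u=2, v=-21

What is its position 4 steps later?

The u coordinate reflects between -5 and 8, moving 6 per step.
  step 7: 2 → -4
  step 8: -4 → 0
  step 9: 0 → 6
  step 10: 6 → 4
The v coordinate changes by -5 each step: at step 10 it is -41.

u=4, v=-41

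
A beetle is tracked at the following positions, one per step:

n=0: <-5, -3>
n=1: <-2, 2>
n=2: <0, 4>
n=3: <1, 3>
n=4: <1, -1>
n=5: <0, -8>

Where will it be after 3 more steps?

<-9, -47>

Taking differences between consecutive positions: <+3, +5>, <+2, +2>, <+1, -1>, <+0, -4>, <-1, -7>. These grow by <-1, -3> each step.
step 6: <0, -8> + <-2, -10> → <-2, -18>
step 7: <-2, -18> + <-3, -13> → <-5, -31>
step 8: <-5, -31> + <-4, -16> → <-9, -47>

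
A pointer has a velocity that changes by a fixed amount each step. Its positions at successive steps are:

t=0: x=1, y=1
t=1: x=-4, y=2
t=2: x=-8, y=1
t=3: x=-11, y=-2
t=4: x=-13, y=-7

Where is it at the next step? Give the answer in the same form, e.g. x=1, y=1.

x=-14, y=-14

Taking differences between consecutive positions: (-5,+1), (-4,-1), (-3,-3), (-2,-5). These grow by (+1,-2) each step.
step 5: x=-13, y=-7 + (-1,-7) → x=-14, y=-14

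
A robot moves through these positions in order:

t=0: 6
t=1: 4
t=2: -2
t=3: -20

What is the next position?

Consecutive displacements -2, -6, -18 scale by a factor of 3 each step.
step 4: -20 − 54 → -74

-74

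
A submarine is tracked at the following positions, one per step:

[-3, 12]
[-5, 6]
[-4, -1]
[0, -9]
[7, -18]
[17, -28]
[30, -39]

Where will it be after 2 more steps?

[65, -64]

Successive displacements: [-2, -6], [+1, -7], [+4, -8], [+7, -9], [+10, -10], [+13, -11] — each changes by [+3, -1].
step 7: [30, -39] + [+16, -12] → [46, -51]
step 8: [46, -51] + [+19, -13] → [65, -64]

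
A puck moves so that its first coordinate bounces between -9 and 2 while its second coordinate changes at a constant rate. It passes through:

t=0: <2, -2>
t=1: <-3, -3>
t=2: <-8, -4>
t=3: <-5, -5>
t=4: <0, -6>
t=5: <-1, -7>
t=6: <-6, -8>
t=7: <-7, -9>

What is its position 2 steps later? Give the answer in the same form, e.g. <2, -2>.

The first coordinate travels 5 per step and bounces off the walls at -9 and 2.
  step 8: -7 → -2
  step 9: -2 → 1
The second coordinate changes by -1 each step: at step 9 it is -11.

<1, -11>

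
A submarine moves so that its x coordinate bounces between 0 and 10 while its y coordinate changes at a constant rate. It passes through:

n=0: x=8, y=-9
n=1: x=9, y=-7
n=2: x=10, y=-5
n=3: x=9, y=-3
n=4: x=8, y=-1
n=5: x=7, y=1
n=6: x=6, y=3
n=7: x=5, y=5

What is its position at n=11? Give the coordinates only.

The x coordinate reflects between 0 and 10, moving 1 per step.
  step 8: 5 → 4
  step 9: 4 → 3
  step 10: 3 → 2
  step 11: 2 → 1
The y coordinate changes by +2 each step: at step 11 it is 13.

x=1, y=13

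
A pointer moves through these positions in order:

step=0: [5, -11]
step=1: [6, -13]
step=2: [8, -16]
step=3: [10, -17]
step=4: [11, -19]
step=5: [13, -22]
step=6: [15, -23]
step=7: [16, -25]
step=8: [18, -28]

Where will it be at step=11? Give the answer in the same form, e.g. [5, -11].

[23, -34]

The moves between consecutive positions are [+1, -2], [+2, -3], [+2, -1], [+1, -2], [+2, -3], [+2, -1], [+1, -2], [+2, -3]; they repeat the 3-cycle [[+1, -2], [+2, -3], [+2, -1]].
step 9: apply [+2, -1] → [20, -29]
step 10: apply [+1, -2] → [21, -31]
step 11: apply [+2, -3] → [23, -34]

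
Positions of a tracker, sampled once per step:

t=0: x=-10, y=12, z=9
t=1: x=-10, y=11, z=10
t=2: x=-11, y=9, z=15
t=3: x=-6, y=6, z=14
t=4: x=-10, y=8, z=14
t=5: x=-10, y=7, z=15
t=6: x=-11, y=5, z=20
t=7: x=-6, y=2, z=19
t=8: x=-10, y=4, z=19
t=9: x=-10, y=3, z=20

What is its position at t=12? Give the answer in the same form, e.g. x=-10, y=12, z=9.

Differencing gives (+0, -1, +1), (-1, -2, +5), (+5, -3, -1), (-4, +2, +0), (+0, -1, +1), (-1, -2, +5), (+5, -3, -1), (-4, +2, +0), (+0, -1, +1). This is the pattern (+0, -1, +1), (-1, -2, +5), (+5, -3, -1), (-4, +2, +0) repeated.
step 10: apply (-1, -2, +5) → x=-11, y=1, z=25
step 11: apply (+5, -3, -1) → x=-6, y=-2, z=24
step 12: apply (-4, +2, +0) → x=-10, y=0, z=24

x=-10, y=0, z=24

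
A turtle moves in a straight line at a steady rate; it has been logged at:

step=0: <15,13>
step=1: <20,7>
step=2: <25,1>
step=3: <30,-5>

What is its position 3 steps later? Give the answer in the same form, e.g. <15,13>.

<45,-23>

Constant displacement of <+5,-6> per step.
step 4: <30,-5> + <+5,-6> → <35,-11>
step 5: <35,-11> + <+5,-6> → <40,-17>
step 6: <40,-17> + <+5,-6> → <45,-23>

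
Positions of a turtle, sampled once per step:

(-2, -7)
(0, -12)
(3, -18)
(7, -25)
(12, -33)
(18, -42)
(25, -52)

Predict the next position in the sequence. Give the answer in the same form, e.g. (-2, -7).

(33, -63)

Taking differences between consecutive positions: (+2, -5), (+3, -6), (+4, -7), (+5, -8), (+6, -9), (+7, -10). These grow by (+1, -1) each step.
step 7: (25, -52) + (+8, -11) → (33, -63)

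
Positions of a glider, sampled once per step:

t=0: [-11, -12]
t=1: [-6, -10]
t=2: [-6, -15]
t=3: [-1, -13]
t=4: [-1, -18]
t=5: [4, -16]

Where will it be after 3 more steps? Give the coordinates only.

Differencing gives [+5, +2], [+0, -5], [+5, +2], [+0, -5], [+5, +2]. This is the pattern [+5, +2], [+0, -5] repeated.
step 6: apply [+0, -5] → [4, -21]
step 7: apply [+5, +2] → [9, -19]
step 8: apply [+0, -5] → [9, -24]

[9, -24]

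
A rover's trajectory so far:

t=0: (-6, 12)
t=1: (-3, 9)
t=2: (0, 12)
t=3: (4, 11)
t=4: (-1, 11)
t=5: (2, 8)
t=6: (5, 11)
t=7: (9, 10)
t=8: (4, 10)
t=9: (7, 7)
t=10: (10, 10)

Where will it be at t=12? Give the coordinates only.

Differencing gives (+3, -3), (+3, +3), (+4, -1), (-5, +0), (+3, -3), (+3, +3), (+4, -1), (-5, +0), (+3, -3), (+3, +3). This is the pattern (+3, -3), (+3, +3), (+4, -1), (-5, +0) repeated.
step 11: apply (+4, -1) → (14, 9)
step 12: apply (-5, +0) → (9, 9)

(9, 9)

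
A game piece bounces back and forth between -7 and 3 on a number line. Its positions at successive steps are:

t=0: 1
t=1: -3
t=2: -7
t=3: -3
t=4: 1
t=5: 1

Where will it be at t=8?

The value travels 4 per step and bounces off the walls at -7 and 3.
  step 6: 1 → -3
  step 7: -3 → -7
  step 8: -7 → -3

-3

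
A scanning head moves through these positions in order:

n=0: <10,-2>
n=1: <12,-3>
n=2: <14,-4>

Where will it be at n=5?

The position changes by <+2,-1> every step.
step 3: <14,-4> + <+2,-1> → <16,-5>
step 4: <16,-5> + <+2,-1> → <18,-6>
step 5: <18,-6> + <+2,-1> → <20,-7>

<20,-7>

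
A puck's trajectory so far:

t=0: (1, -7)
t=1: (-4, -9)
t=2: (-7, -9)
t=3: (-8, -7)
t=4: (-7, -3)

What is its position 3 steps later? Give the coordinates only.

(8, 21)

First differences are (-5, -2), (-3, +0), (-1, +2), (+1, +4); their common second difference is (+2, +2) (constant acceleration).
step 5: (-7, -3) + (+3, +6) → (-4, 3)
step 6: (-4, 3) + (+5, +8) → (1, 11)
step 7: (1, 11) + (+7, +10) → (8, 21)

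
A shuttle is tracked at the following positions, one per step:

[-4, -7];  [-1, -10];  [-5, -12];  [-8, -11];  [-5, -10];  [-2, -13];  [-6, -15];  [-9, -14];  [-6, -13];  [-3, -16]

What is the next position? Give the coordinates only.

Differencing gives [+3, -3], [-4, -2], [-3, +1], [+3, +1], [+3, -3], [-4, -2], [-3, +1], [+3, +1], [+3, -3]. This is the pattern [+3, -3], [-4, -2], [-3, +1], [+3, +1] repeated.
step 10: apply [-4, -2] → [-7, -18]

[-7, -18]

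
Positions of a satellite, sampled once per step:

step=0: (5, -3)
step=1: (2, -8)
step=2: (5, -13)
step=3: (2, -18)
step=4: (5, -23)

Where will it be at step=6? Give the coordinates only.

The first coordinate repeats the cycle [5, 2] with period 2; step 6 mod 2 = 0, giving 5.
The second coordinate changes by -5 each step, so at step 6 it is -3 + 6·(-5) = -33.

(5, -33)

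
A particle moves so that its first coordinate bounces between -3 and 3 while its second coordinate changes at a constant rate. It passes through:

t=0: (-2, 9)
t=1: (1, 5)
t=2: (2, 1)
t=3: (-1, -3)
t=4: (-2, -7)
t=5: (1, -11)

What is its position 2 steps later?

The first coordinate reflects between -3 and 3, moving 3 per step.
  step 6: 1 → 2
  step 7: 2 → -1
The second coordinate changes by -4 each step: at step 7 it is -19.

(-1, -19)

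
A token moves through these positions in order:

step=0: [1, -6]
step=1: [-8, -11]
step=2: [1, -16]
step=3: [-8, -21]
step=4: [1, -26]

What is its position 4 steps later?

The first coordinate repeats the cycle [1, -8] with period 2; step 8 mod 2 = 0, giving 1.
The second coordinate changes by -5 each step, so at step 8 it is -6 + 8·(-5) = -46.

[1, -46]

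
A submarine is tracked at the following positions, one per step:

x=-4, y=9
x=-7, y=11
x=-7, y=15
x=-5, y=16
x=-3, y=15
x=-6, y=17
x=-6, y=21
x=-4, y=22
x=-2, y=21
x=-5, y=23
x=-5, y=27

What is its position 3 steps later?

The moves between consecutive positions are (-3, +2), (+0, +4), (+2, +1), (+2, -1), (-3, +2), (+0, +4), (+2, +1), (+2, -1), (-3, +2), (+0, +4); they repeat the 4-cycle [(-3, +2), (+0, +4), (+2, +1), (+2, -1)].
step 11: apply (+2, +1) → x=-3, y=28
step 12: apply (+2, -1) → x=-1, y=27
step 13: apply (-3, +2) → x=-4, y=29

x=-4, y=29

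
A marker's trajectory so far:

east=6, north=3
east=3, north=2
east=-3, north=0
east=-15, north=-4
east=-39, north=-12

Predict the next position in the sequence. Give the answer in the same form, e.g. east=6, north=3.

east=-87, north=-28

Consecutive displacements (-3, -1), (-6, -2), (-12, -4), (-24, -8) scale by a factor of 2 each step.
step 5: east=-39, north=-12 + (-48, -16) → east=-87, north=-28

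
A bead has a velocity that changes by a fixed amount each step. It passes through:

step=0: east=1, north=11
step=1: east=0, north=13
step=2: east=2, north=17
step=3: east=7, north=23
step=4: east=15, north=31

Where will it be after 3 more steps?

Successive displacements: (-1, +2), (+2, +4), (+5, +6), (+8, +8) — each changes by (+3, +2).
step 5: east=15, north=31 + (+11, +10) → east=26, north=41
step 6: east=26, north=41 + (+14, +12) → east=40, north=53
step 7: east=40, north=53 + (+17, +14) → east=57, north=67

east=57, north=67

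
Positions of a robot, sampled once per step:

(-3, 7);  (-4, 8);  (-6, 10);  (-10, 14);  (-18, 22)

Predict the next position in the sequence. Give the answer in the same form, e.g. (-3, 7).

(-34, 38)

The jumps are (-1, +1), (-2, +2), (-4, +4), (-8, +8) — a geometric progression with ratio 2.
step 5: (-18, 22) + (-16, +16) → (-34, 38)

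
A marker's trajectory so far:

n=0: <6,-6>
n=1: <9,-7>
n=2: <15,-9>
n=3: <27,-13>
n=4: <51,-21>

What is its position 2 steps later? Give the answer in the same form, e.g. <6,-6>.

Consecutive displacements <+3,-1>, <+6,-2>, <+12,-4>, <+24,-8> scale by a factor of 2 each step.
step 5: <51,-21> + <+48,-16> → <99,-37>
step 6: <99,-37> + <+96,-32> → <195,-69>

<195,-69>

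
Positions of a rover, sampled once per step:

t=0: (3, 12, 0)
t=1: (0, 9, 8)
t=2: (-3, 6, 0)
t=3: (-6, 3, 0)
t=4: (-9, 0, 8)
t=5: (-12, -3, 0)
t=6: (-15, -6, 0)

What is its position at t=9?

First: linear, -3 per step → -24 at step 9.
Second: linear, -3 per step → -15 at step 9.
Third: cycles through 0, 8, 0 every 3 steps. Step 9 lands at position 0 of the cycle → 0.

(-24, -15, 0)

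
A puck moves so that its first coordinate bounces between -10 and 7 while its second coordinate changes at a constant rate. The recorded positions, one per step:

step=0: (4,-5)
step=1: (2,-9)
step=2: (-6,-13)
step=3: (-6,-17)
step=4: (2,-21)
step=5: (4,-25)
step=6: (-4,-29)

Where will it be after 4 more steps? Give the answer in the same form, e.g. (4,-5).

(-2,-45)

The first coordinate reflects between -10 and 7, moving 8 per step.
  step 7: -4 → -8
  step 8: -8 → 0
  step 9: 0 → 6
  step 10: 6 → -2
The second coordinate changes by -4 each step: at step 10 it is -45.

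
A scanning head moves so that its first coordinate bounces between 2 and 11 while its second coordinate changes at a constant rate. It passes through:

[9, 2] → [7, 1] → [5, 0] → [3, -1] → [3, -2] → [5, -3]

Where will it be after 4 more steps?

[9, -7]

The first coordinate reflects between 2 and 11, moving 2 per step.
  step 6: 5 → 7
  step 7: 7 → 9
  step 8: 9 → 11
  step 9: 11 → 9
The second coordinate changes by -1 each step: at step 9 it is -7.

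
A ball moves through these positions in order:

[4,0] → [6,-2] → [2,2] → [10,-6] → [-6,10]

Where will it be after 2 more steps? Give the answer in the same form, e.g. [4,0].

[-38,42]

Consecutive displacements [+2,-2], [-4,+4], [+8,-8], [-16,+16] scale by a factor of -2 each step.
step 5: [-6,10] + [+32,-32] → [26,-22]
step 6: [26,-22] + [-64,+64] → [-38,42]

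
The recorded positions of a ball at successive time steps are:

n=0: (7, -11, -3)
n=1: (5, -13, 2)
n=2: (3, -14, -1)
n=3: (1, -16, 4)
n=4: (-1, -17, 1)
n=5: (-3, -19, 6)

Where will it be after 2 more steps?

(-7, -22, 8)

The moves between consecutive positions are (-2, -2, +5), (-2, -1, -3), (-2, -2, +5), (-2, -1, -3), (-2, -2, +5); they repeat the 2-cycle [(-2, -2, +5), (-2, -1, -3)].
step 6: apply (-2, -1, -3) → (-5, -20, 3)
step 7: apply (-2, -2, +5) → (-7, -22, 8)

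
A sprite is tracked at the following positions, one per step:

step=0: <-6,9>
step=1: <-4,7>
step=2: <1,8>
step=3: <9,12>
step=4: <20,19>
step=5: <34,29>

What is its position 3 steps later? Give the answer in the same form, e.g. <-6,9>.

Taking differences between consecutive positions: <+2,-2>, <+5,+1>, <+8,+4>, <+11,+7>, <+14,+10>. These grow by <+3,+3> each step.
step 6: <34,29> + <+17,+13> → <51,42>
step 7: <51,42> + <+20,+16> → <71,58>
step 8: <71,58> + <+23,+19> → <94,77>

<94,77>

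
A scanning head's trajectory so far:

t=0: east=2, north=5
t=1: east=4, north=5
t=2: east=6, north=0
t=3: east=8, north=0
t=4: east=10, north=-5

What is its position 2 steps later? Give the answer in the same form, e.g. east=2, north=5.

The moves between consecutive positions are (+2, +0), (+2, -5), (+2, +0), (+2, -5); they repeat the 2-cycle [(+2, +0), (+2, -5)].
step 5: apply (+2, +0) → east=12, north=-5
step 6: apply (+2, -5) → east=14, north=-10

east=14, north=-10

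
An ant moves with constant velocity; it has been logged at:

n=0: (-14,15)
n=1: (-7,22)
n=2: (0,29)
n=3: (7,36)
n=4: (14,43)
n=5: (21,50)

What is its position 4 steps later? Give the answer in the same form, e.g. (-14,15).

The position changes by (+7,+7) every step.
step 6: (21,50) + (+7,+7) → (28,57)
step 7: (28,57) + (+7,+7) → (35,64)
step 8: (35,64) + (+7,+7) → (42,71)
step 9: (42,71) + (+7,+7) → (49,78)

(49,78)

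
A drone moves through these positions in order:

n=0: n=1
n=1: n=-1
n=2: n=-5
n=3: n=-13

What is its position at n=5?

The jumps are -2, -4, -8 — a geometric progression with ratio 2.
step 4: -13 − 16 → n=-29
step 5: -29 − 32 → n=-61

n=-61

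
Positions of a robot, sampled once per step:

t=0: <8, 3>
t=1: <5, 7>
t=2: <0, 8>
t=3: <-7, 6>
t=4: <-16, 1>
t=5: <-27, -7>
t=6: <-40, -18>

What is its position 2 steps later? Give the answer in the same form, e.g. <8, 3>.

<-72, -49>

Taking differences between consecutive positions: <-3, +4>, <-5, +1>, <-7, -2>, <-9, -5>, <-11, -8>, <-13, -11>. These grow by <-2, -3> each step.
step 7: <-40, -18> + <-15, -14> → <-55, -32>
step 8: <-55, -32> + <-17, -17> → <-72, -49>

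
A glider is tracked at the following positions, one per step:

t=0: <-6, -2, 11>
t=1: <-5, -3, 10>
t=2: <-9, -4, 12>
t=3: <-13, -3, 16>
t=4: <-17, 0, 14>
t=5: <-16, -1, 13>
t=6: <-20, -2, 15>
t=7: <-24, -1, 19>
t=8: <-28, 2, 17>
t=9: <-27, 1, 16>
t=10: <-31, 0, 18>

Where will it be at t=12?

<-39, 4, 20>

Step-to-step displacements: <+1, -1, -1>, <-4, -1, +2>, <-4, +1, +4>, <-4, +3, -2>, <+1, -1, -1>, <-4, -1, +2>, <-4, +1, +4>, <-4, +3, -2>, <+1, -1, -1>, <-4, -1, +2> — a repeating cycle of length 4.
step 11: apply <-4, +1, +4> → <-35, 1, 22>
step 12: apply <-4, +3, -2> → <-39, 4, 20>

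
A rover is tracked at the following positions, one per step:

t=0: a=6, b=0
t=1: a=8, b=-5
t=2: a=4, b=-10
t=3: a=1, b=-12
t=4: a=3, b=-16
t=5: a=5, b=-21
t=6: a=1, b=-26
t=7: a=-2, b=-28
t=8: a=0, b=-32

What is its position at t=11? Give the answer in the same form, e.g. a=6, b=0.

Step-to-step displacements: (+2, -5), (-4, -5), (-3, -2), (+2, -4), (+2, -5), (-4, -5), (-3, -2), (+2, -4) — a repeating cycle of length 4.
step 9: apply (+2, -5) → a=2, b=-37
step 10: apply (-4, -5) → a=-2, b=-42
step 11: apply (-3, -2) → a=-5, b=-44

a=-5, b=-44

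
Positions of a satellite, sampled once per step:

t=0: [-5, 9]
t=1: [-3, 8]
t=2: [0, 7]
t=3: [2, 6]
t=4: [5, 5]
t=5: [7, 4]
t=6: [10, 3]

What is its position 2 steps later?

The moves between consecutive positions are [+2, -1], [+3, -1], [+2, -1], [+3, -1], [+2, -1], [+3, -1]; they repeat the 2-cycle [[+2, -1], [+3, -1]].
step 7: apply [+2, -1] → [12, 2]
step 8: apply [+3, -1] → [15, 1]

[15, 1]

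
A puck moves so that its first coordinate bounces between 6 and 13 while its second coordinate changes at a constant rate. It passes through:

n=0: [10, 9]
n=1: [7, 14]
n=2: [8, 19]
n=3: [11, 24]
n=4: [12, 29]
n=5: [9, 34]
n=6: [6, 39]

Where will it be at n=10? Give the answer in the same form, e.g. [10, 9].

[8, 59]

The first coordinate travels 3 per step and bounces off the walls at 6 and 13.
  step 7: 6 → 9
  step 8: 9 → 12
  step 9: 12 → 11
  step 10: 11 → 8
The second coordinate changes by +5 each step: at step 10 it is 59.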